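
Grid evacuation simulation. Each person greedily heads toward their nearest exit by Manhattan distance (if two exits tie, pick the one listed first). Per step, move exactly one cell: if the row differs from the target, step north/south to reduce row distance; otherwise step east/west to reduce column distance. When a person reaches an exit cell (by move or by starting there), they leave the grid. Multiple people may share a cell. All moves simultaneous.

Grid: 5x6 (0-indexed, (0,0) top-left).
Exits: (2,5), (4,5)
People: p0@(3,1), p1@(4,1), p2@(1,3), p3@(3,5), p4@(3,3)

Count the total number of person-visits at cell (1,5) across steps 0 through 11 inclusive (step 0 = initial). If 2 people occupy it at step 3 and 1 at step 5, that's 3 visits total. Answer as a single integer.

Answer: 0

Derivation:
Step 0: p0@(3,1) p1@(4,1) p2@(1,3) p3@(3,5) p4@(3,3) -> at (1,5): 0 [-], cum=0
Step 1: p0@(2,1) p1@(4,2) p2@(2,3) p3@ESC p4@(2,3) -> at (1,5): 0 [-], cum=0
Step 2: p0@(2,2) p1@(4,3) p2@(2,4) p3@ESC p4@(2,4) -> at (1,5): 0 [-], cum=0
Step 3: p0@(2,3) p1@(4,4) p2@ESC p3@ESC p4@ESC -> at (1,5): 0 [-], cum=0
Step 4: p0@(2,4) p1@ESC p2@ESC p3@ESC p4@ESC -> at (1,5): 0 [-], cum=0
Step 5: p0@ESC p1@ESC p2@ESC p3@ESC p4@ESC -> at (1,5): 0 [-], cum=0
Total visits = 0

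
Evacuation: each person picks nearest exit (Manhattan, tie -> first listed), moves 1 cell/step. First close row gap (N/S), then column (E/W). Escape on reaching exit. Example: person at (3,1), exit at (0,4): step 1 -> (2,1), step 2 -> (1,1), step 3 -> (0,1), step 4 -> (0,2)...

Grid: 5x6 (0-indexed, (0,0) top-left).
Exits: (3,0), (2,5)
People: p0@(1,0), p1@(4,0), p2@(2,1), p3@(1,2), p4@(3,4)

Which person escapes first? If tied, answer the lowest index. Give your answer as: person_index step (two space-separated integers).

Step 1: p0:(1,0)->(2,0) | p1:(4,0)->(3,0)->EXIT | p2:(2,1)->(3,1) | p3:(1,2)->(2,2) | p4:(3,4)->(2,4)
Step 2: p0:(2,0)->(3,0)->EXIT | p1:escaped | p2:(3,1)->(3,0)->EXIT | p3:(2,2)->(3,2) | p4:(2,4)->(2,5)->EXIT
Step 3: p0:escaped | p1:escaped | p2:escaped | p3:(3,2)->(3,1) | p4:escaped
Step 4: p0:escaped | p1:escaped | p2:escaped | p3:(3,1)->(3,0)->EXIT | p4:escaped
Exit steps: [2, 1, 2, 4, 2]
First to escape: p1 at step 1

Answer: 1 1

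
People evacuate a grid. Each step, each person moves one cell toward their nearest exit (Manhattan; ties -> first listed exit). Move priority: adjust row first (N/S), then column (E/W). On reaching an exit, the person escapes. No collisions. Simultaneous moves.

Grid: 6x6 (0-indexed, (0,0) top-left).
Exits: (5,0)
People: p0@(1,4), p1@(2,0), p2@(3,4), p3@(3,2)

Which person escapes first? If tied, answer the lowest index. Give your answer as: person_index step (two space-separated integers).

Answer: 1 3

Derivation:
Step 1: p0:(1,4)->(2,4) | p1:(2,0)->(3,0) | p2:(3,4)->(4,4) | p3:(3,2)->(4,2)
Step 2: p0:(2,4)->(3,4) | p1:(3,0)->(4,0) | p2:(4,4)->(5,4) | p3:(4,2)->(5,2)
Step 3: p0:(3,4)->(4,4) | p1:(4,0)->(5,0)->EXIT | p2:(5,4)->(5,3) | p3:(5,2)->(5,1)
Step 4: p0:(4,4)->(5,4) | p1:escaped | p2:(5,3)->(5,2) | p3:(5,1)->(5,0)->EXIT
Step 5: p0:(5,4)->(5,3) | p1:escaped | p2:(5,2)->(5,1) | p3:escaped
Step 6: p0:(5,3)->(5,2) | p1:escaped | p2:(5,1)->(5,0)->EXIT | p3:escaped
Step 7: p0:(5,2)->(5,1) | p1:escaped | p2:escaped | p3:escaped
Step 8: p0:(5,1)->(5,0)->EXIT | p1:escaped | p2:escaped | p3:escaped
Exit steps: [8, 3, 6, 4]
First to escape: p1 at step 3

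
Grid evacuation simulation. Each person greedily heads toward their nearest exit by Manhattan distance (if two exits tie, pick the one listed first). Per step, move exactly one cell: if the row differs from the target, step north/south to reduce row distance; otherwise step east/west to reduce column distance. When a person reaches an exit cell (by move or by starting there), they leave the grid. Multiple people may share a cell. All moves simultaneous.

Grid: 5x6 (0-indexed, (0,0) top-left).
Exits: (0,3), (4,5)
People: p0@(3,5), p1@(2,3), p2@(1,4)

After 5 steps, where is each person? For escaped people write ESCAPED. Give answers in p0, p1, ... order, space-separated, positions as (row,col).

Step 1: p0:(3,5)->(4,5)->EXIT | p1:(2,3)->(1,3) | p2:(1,4)->(0,4)
Step 2: p0:escaped | p1:(1,3)->(0,3)->EXIT | p2:(0,4)->(0,3)->EXIT

ESCAPED ESCAPED ESCAPED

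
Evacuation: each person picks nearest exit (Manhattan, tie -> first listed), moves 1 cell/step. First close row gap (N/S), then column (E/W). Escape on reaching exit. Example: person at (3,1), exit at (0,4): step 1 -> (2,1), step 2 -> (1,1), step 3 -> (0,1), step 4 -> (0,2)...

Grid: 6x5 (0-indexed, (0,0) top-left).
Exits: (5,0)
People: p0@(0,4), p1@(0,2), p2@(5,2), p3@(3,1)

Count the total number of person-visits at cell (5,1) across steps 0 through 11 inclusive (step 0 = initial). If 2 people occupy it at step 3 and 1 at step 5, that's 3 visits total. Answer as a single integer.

Step 0: p0@(0,4) p1@(0,2) p2@(5,2) p3@(3,1) -> at (5,1): 0 [-], cum=0
Step 1: p0@(1,4) p1@(1,2) p2@(5,1) p3@(4,1) -> at (5,1): 1 [p2], cum=1
Step 2: p0@(2,4) p1@(2,2) p2@ESC p3@(5,1) -> at (5,1): 1 [p3], cum=2
Step 3: p0@(3,4) p1@(3,2) p2@ESC p3@ESC -> at (5,1): 0 [-], cum=2
Step 4: p0@(4,4) p1@(4,2) p2@ESC p3@ESC -> at (5,1): 0 [-], cum=2
Step 5: p0@(5,4) p1@(5,2) p2@ESC p3@ESC -> at (5,1): 0 [-], cum=2
Step 6: p0@(5,3) p1@(5,1) p2@ESC p3@ESC -> at (5,1): 1 [p1], cum=3
Step 7: p0@(5,2) p1@ESC p2@ESC p3@ESC -> at (5,1): 0 [-], cum=3
Step 8: p0@(5,1) p1@ESC p2@ESC p3@ESC -> at (5,1): 1 [p0], cum=4
Step 9: p0@ESC p1@ESC p2@ESC p3@ESC -> at (5,1): 0 [-], cum=4
Total visits = 4

Answer: 4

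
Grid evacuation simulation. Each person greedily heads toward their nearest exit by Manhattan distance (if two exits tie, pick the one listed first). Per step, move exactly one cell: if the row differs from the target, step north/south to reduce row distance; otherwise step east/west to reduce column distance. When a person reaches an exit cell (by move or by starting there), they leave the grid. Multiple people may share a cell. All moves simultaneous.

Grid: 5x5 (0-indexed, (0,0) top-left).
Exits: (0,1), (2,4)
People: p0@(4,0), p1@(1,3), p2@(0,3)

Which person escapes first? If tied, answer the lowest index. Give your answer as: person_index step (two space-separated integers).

Answer: 1 2

Derivation:
Step 1: p0:(4,0)->(3,0) | p1:(1,3)->(2,3) | p2:(0,3)->(0,2)
Step 2: p0:(3,0)->(2,0) | p1:(2,3)->(2,4)->EXIT | p2:(0,2)->(0,1)->EXIT
Step 3: p0:(2,0)->(1,0) | p1:escaped | p2:escaped
Step 4: p0:(1,0)->(0,0) | p1:escaped | p2:escaped
Step 5: p0:(0,0)->(0,1)->EXIT | p1:escaped | p2:escaped
Exit steps: [5, 2, 2]
First to escape: p1 at step 2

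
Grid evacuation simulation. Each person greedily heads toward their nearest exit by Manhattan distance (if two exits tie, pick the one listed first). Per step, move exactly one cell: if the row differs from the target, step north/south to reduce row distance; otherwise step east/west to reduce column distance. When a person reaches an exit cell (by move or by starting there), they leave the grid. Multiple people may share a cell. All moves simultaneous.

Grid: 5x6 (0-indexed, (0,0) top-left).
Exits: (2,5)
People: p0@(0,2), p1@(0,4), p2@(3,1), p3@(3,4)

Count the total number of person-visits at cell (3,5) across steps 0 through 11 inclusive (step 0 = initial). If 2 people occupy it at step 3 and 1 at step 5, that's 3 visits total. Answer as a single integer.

Step 0: p0@(0,2) p1@(0,4) p2@(3,1) p3@(3,4) -> at (3,5): 0 [-], cum=0
Step 1: p0@(1,2) p1@(1,4) p2@(2,1) p3@(2,4) -> at (3,5): 0 [-], cum=0
Step 2: p0@(2,2) p1@(2,4) p2@(2,2) p3@ESC -> at (3,5): 0 [-], cum=0
Step 3: p0@(2,3) p1@ESC p2@(2,3) p3@ESC -> at (3,5): 0 [-], cum=0
Step 4: p0@(2,4) p1@ESC p2@(2,4) p3@ESC -> at (3,5): 0 [-], cum=0
Step 5: p0@ESC p1@ESC p2@ESC p3@ESC -> at (3,5): 0 [-], cum=0
Total visits = 0

Answer: 0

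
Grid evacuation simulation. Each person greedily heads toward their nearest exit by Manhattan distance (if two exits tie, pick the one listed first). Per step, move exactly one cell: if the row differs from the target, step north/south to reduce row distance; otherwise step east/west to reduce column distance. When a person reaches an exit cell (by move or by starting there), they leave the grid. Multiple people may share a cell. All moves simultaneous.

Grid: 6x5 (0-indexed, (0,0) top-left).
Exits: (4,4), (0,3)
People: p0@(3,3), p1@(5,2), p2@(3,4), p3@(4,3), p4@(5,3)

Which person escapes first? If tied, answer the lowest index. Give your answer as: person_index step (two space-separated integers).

Answer: 2 1

Derivation:
Step 1: p0:(3,3)->(4,3) | p1:(5,2)->(4,2) | p2:(3,4)->(4,4)->EXIT | p3:(4,3)->(4,4)->EXIT | p4:(5,3)->(4,3)
Step 2: p0:(4,3)->(4,4)->EXIT | p1:(4,2)->(4,3) | p2:escaped | p3:escaped | p4:(4,3)->(4,4)->EXIT
Step 3: p0:escaped | p1:(4,3)->(4,4)->EXIT | p2:escaped | p3:escaped | p4:escaped
Exit steps: [2, 3, 1, 1, 2]
First to escape: p2 at step 1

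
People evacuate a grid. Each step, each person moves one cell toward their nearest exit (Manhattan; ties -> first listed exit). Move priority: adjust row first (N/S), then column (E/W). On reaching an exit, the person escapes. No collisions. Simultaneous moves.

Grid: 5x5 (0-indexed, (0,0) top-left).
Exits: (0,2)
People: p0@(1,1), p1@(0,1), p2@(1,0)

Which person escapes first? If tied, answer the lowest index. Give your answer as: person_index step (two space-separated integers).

Step 1: p0:(1,1)->(0,1) | p1:(0,1)->(0,2)->EXIT | p2:(1,0)->(0,0)
Step 2: p0:(0,1)->(0,2)->EXIT | p1:escaped | p2:(0,0)->(0,1)
Step 3: p0:escaped | p1:escaped | p2:(0,1)->(0,2)->EXIT
Exit steps: [2, 1, 3]
First to escape: p1 at step 1

Answer: 1 1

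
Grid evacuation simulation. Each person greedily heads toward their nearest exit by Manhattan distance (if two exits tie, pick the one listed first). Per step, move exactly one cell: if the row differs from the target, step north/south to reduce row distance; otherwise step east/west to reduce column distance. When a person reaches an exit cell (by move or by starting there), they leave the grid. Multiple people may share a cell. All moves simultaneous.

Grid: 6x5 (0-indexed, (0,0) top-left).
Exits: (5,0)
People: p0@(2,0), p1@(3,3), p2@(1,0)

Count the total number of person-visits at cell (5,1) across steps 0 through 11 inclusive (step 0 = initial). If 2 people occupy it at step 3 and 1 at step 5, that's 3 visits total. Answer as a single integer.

Step 0: p0@(2,0) p1@(3,3) p2@(1,0) -> at (5,1): 0 [-], cum=0
Step 1: p0@(3,0) p1@(4,3) p2@(2,0) -> at (5,1): 0 [-], cum=0
Step 2: p0@(4,0) p1@(5,3) p2@(3,0) -> at (5,1): 0 [-], cum=0
Step 3: p0@ESC p1@(5,2) p2@(4,0) -> at (5,1): 0 [-], cum=0
Step 4: p0@ESC p1@(5,1) p2@ESC -> at (5,1): 1 [p1], cum=1
Step 5: p0@ESC p1@ESC p2@ESC -> at (5,1): 0 [-], cum=1
Total visits = 1

Answer: 1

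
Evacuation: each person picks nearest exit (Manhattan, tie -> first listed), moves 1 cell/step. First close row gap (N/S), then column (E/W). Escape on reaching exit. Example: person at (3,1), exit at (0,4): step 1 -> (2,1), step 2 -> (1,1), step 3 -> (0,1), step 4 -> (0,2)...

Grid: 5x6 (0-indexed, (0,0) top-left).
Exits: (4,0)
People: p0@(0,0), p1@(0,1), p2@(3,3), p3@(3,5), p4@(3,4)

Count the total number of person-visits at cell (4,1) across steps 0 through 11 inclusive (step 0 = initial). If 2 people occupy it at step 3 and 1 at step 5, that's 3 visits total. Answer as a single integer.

Answer: 4

Derivation:
Step 0: p0@(0,0) p1@(0,1) p2@(3,3) p3@(3,5) p4@(3,4) -> at (4,1): 0 [-], cum=0
Step 1: p0@(1,0) p1@(1,1) p2@(4,3) p3@(4,5) p4@(4,4) -> at (4,1): 0 [-], cum=0
Step 2: p0@(2,0) p1@(2,1) p2@(4,2) p3@(4,4) p4@(4,3) -> at (4,1): 0 [-], cum=0
Step 3: p0@(3,0) p1@(3,1) p2@(4,1) p3@(4,3) p4@(4,2) -> at (4,1): 1 [p2], cum=1
Step 4: p0@ESC p1@(4,1) p2@ESC p3@(4,2) p4@(4,1) -> at (4,1): 2 [p1,p4], cum=3
Step 5: p0@ESC p1@ESC p2@ESC p3@(4,1) p4@ESC -> at (4,1): 1 [p3], cum=4
Step 6: p0@ESC p1@ESC p2@ESC p3@ESC p4@ESC -> at (4,1): 0 [-], cum=4
Total visits = 4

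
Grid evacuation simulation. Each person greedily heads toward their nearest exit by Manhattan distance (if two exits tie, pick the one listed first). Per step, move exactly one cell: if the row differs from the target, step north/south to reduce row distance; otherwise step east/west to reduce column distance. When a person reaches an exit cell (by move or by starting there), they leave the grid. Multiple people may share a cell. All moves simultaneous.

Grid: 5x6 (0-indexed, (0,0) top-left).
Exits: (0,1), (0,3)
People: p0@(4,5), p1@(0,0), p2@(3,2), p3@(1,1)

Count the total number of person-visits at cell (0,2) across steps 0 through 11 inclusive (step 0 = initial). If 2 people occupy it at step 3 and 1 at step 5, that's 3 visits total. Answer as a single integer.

Step 0: p0@(4,5) p1@(0,0) p2@(3,2) p3@(1,1) -> at (0,2): 0 [-], cum=0
Step 1: p0@(3,5) p1@ESC p2@(2,2) p3@ESC -> at (0,2): 0 [-], cum=0
Step 2: p0@(2,5) p1@ESC p2@(1,2) p3@ESC -> at (0,2): 0 [-], cum=0
Step 3: p0@(1,5) p1@ESC p2@(0,2) p3@ESC -> at (0,2): 1 [p2], cum=1
Step 4: p0@(0,5) p1@ESC p2@ESC p3@ESC -> at (0,2): 0 [-], cum=1
Step 5: p0@(0,4) p1@ESC p2@ESC p3@ESC -> at (0,2): 0 [-], cum=1
Step 6: p0@ESC p1@ESC p2@ESC p3@ESC -> at (0,2): 0 [-], cum=1
Total visits = 1

Answer: 1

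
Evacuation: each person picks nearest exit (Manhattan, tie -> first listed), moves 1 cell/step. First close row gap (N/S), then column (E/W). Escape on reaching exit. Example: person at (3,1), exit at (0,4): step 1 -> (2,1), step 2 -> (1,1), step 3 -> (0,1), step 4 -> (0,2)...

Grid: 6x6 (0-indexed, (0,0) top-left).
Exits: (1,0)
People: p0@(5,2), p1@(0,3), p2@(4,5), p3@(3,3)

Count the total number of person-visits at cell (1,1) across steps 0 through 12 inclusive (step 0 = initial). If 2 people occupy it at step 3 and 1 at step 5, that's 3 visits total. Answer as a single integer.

Step 0: p0@(5,2) p1@(0,3) p2@(4,5) p3@(3,3) -> at (1,1): 0 [-], cum=0
Step 1: p0@(4,2) p1@(1,3) p2@(3,5) p3@(2,3) -> at (1,1): 0 [-], cum=0
Step 2: p0@(3,2) p1@(1,2) p2@(2,5) p3@(1,3) -> at (1,1): 0 [-], cum=0
Step 3: p0@(2,2) p1@(1,1) p2@(1,5) p3@(1,2) -> at (1,1): 1 [p1], cum=1
Step 4: p0@(1,2) p1@ESC p2@(1,4) p3@(1,1) -> at (1,1): 1 [p3], cum=2
Step 5: p0@(1,1) p1@ESC p2@(1,3) p3@ESC -> at (1,1): 1 [p0], cum=3
Step 6: p0@ESC p1@ESC p2@(1,2) p3@ESC -> at (1,1): 0 [-], cum=3
Step 7: p0@ESC p1@ESC p2@(1,1) p3@ESC -> at (1,1): 1 [p2], cum=4
Step 8: p0@ESC p1@ESC p2@ESC p3@ESC -> at (1,1): 0 [-], cum=4
Total visits = 4

Answer: 4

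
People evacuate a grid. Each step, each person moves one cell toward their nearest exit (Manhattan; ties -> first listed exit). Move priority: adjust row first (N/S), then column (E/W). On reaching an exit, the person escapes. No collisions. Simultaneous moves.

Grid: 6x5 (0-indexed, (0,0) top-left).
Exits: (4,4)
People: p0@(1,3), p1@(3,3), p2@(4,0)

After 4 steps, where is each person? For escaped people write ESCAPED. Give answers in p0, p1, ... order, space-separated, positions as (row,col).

Step 1: p0:(1,3)->(2,3) | p1:(3,3)->(4,3) | p2:(4,0)->(4,1)
Step 2: p0:(2,3)->(3,3) | p1:(4,3)->(4,4)->EXIT | p2:(4,1)->(4,2)
Step 3: p0:(3,3)->(4,3) | p1:escaped | p2:(4,2)->(4,3)
Step 4: p0:(4,3)->(4,4)->EXIT | p1:escaped | p2:(4,3)->(4,4)->EXIT

ESCAPED ESCAPED ESCAPED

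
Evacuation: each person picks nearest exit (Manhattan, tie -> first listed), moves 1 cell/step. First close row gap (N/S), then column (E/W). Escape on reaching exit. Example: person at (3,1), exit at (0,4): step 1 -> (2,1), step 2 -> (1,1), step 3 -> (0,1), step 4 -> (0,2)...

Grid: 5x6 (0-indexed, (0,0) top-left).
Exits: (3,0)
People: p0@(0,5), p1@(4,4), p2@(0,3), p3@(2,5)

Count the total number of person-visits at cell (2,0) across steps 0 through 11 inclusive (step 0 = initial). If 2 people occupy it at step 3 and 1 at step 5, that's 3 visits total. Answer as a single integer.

Answer: 0

Derivation:
Step 0: p0@(0,5) p1@(4,4) p2@(0,3) p3@(2,5) -> at (2,0): 0 [-], cum=0
Step 1: p0@(1,5) p1@(3,4) p2@(1,3) p3@(3,5) -> at (2,0): 0 [-], cum=0
Step 2: p0@(2,5) p1@(3,3) p2@(2,3) p3@(3,4) -> at (2,0): 0 [-], cum=0
Step 3: p0@(3,5) p1@(3,2) p2@(3,3) p3@(3,3) -> at (2,0): 0 [-], cum=0
Step 4: p0@(3,4) p1@(3,1) p2@(3,2) p3@(3,2) -> at (2,0): 0 [-], cum=0
Step 5: p0@(3,3) p1@ESC p2@(3,1) p3@(3,1) -> at (2,0): 0 [-], cum=0
Step 6: p0@(3,2) p1@ESC p2@ESC p3@ESC -> at (2,0): 0 [-], cum=0
Step 7: p0@(3,1) p1@ESC p2@ESC p3@ESC -> at (2,0): 0 [-], cum=0
Step 8: p0@ESC p1@ESC p2@ESC p3@ESC -> at (2,0): 0 [-], cum=0
Total visits = 0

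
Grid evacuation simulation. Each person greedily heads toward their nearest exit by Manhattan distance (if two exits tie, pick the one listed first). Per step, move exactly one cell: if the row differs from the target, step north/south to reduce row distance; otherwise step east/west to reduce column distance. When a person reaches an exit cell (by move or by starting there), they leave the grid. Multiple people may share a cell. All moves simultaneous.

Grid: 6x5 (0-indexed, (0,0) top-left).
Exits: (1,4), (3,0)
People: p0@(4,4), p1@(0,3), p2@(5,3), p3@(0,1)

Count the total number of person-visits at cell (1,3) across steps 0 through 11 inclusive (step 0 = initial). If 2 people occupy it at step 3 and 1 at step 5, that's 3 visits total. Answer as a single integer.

Step 0: p0@(4,4) p1@(0,3) p2@(5,3) p3@(0,1) -> at (1,3): 0 [-], cum=0
Step 1: p0@(3,4) p1@(1,3) p2@(4,3) p3@(1,1) -> at (1,3): 1 [p1], cum=1
Step 2: p0@(2,4) p1@ESC p2@(3,3) p3@(1,2) -> at (1,3): 0 [-], cum=1
Step 3: p0@ESC p1@ESC p2@(2,3) p3@(1,3) -> at (1,3): 1 [p3], cum=2
Step 4: p0@ESC p1@ESC p2@(1,3) p3@ESC -> at (1,3): 1 [p2], cum=3
Step 5: p0@ESC p1@ESC p2@ESC p3@ESC -> at (1,3): 0 [-], cum=3
Total visits = 3

Answer: 3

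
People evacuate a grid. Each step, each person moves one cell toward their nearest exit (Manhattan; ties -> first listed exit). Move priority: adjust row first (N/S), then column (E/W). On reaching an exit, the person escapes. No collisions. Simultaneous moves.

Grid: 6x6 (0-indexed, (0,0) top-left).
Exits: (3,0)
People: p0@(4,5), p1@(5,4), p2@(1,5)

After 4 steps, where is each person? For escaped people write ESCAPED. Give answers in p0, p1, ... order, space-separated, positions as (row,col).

Step 1: p0:(4,5)->(3,5) | p1:(5,4)->(4,4) | p2:(1,5)->(2,5)
Step 2: p0:(3,5)->(3,4) | p1:(4,4)->(3,4) | p2:(2,5)->(3,5)
Step 3: p0:(3,4)->(3,3) | p1:(3,4)->(3,3) | p2:(3,5)->(3,4)
Step 4: p0:(3,3)->(3,2) | p1:(3,3)->(3,2) | p2:(3,4)->(3,3)

(3,2) (3,2) (3,3)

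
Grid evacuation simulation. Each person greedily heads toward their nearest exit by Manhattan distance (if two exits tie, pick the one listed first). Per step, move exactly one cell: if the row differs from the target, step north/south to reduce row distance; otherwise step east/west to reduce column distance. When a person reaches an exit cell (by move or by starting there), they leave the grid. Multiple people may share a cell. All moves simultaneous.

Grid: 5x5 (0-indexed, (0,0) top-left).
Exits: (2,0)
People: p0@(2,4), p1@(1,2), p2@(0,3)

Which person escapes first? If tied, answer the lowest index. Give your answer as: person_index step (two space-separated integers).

Answer: 1 3

Derivation:
Step 1: p0:(2,4)->(2,3) | p1:(1,2)->(2,2) | p2:(0,3)->(1,3)
Step 2: p0:(2,3)->(2,2) | p1:(2,2)->(2,1) | p2:(1,3)->(2,3)
Step 3: p0:(2,2)->(2,1) | p1:(2,1)->(2,0)->EXIT | p2:(2,3)->(2,2)
Step 4: p0:(2,1)->(2,0)->EXIT | p1:escaped | p2:(2,2)->(2,1)
Step 5: p0:escaped | p1:escaped | p2:(2,1)->(2,0)->EXIT
Exit steps: [4, 3, 5]
First to escape: p1 at step 3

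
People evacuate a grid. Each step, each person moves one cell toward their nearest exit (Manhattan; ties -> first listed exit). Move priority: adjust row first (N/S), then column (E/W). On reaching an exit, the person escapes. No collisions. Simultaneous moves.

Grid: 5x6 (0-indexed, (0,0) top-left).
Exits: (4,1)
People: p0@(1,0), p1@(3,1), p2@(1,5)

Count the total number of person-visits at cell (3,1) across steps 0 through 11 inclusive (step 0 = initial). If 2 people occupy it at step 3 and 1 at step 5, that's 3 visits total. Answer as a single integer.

Step 0: p0@(1,0) p1@(3,1) p2@(1,5) -> at (3,1): 1 [p1], cum=1
Step 1: p0@(2,0) p1@ESC p2@(2,5) -> at (3,1): 0 [-], cum=1
Step 2: p0@(3,0) p1@ESC p2@(3,5) -> at (3,1): 0 [-], cum=1
Step 3: p0@(4,0) p1@ESC p2@(4,5) -> at (3,1): 0 [-], cum=1
Step 4: p0@ESC p1@ESC p2@(4,4) -> at (3,1): 0 [-], cum=1
Step 5: p0@ESC p1@ESC p2@(4,3) -> at (3,1): 0 [-], cum=1
Step 6: p0@ESC p1@ESC p2@(4,2) -> at (3,1): 0 [-], cum=1
Step 7: p0@ESC p1@ESC p2@ESC -> at (3,1): 0 [-], cum=1
Total visits = 1

Answer: 1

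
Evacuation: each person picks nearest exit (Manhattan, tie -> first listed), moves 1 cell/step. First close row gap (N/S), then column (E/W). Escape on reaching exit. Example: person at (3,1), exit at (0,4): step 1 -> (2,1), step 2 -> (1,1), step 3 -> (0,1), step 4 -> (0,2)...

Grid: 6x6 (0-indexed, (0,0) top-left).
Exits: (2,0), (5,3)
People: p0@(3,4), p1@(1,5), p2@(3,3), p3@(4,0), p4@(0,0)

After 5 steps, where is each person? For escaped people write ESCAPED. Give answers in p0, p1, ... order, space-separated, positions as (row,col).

Step 1: p0:(3,4)->(4,4) | p1:(1,5)->(2,5) | p2:(3,3)->(4,3) | p3:(4,0)->(3,0) | p4:(0,0)->(1,0)
Step 2: p0:(4,4)->(5,4) | p1:(2,5)->(2,4) | p2:(4,3)->(5,3)->EXIT | p3:(3,0)->(2,0)->EXIT | p4:(1,0)->(2,0)->EXIT
Step 3: p0:(5,4)->(5,3)->EXIT | p1:(2,4)->(2,3) | p2:escaped | p3:escaped | p4:escaped
Step 4: p0:escaped | p1:(2,3)->(2,2) | p2:escaped | p3:escaped | p4:escaped
Step 5: p0:escaped | p1:(2,2)->(2,1) | p2:escaped | p3:escaped | p4:escaped

ESCAPED (2,1) ESCAPED ESCAPED ESCAPED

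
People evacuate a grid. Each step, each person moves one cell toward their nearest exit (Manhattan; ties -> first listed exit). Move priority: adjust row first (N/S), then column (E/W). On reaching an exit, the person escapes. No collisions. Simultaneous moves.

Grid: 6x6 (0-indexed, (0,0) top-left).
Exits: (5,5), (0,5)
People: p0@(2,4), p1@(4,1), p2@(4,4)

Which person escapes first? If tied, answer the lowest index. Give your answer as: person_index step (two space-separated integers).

Answer: 2 2

Derivation:
Step 1: p0:(2,4)->(1,4) | p1:(4,1)->(5,1) | p2:(4,4)->(5,4)
Step 2: p0:(1,4)->(0,4) | p1:(5,1)->(5,2) | p2:(5,4)->(5,5)->EXIT
Step 3: p0:(0,4)->(0,5)->EXIT | p1:(5,2)->(5,3) | p2:escaped
Step 4: p0:escaped | p1:(5,3)->(5,4) | p2:escaped
Step 5: p0:escaped | p1:(5,4)->(5,5)->EXIT | p2:escaped
Exit steps: [3, 5, 2]
First to escape: p2 at step 2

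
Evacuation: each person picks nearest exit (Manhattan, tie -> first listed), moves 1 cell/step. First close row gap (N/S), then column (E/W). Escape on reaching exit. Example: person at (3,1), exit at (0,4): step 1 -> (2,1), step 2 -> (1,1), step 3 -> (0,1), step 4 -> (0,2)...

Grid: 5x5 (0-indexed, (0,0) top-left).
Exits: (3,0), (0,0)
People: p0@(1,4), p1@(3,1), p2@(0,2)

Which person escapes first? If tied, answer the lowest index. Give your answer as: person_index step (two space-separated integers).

Answer: 1 1

Derivation:
Step 1: p0:(1,4)->(0,4) | p1:(3,1)->(3,0)->EXIT | p2:(0,2)->(0,1)
Step 2: p0:(0,4)->(0,3) | p1:escaped | p2:(0,1)->(0,0)->EXIT
Step 3: p0:(0,3)->(0,2) | p1:escaped | p2:escaped
Step 4: p0:(0,2)->(0,1) | p1:escaped | p2:escaped
Step 5: p0:(0,1)->(0,0)->EXIT | p1:escaped | p2:escaped
Exit steps: [5, 1, 2]
First to escape: p1 at step 1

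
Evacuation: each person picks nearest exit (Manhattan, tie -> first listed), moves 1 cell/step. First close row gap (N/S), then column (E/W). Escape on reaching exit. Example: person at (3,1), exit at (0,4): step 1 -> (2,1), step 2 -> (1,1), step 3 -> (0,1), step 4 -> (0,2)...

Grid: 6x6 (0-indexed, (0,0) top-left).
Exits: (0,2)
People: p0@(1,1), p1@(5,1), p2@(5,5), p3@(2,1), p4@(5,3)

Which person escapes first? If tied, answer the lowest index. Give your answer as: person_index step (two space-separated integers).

Answer: 0 2

Derivation:
Step 1: p0:(1,1)->(0,1) | p1:(5,1)->(4,1) | p2:(5,5)->(4,5) | p3:(2,1)->(1,1) | p4:(5,3)->(4,3)
Step 2: p0:(0,1)->(0,2)->EXIT | p1:(4,1)->(3,1) | p2:(4,5)->(3,5) | p3:(1,1)->(0,1) | p4:(4,3)->(3,3)
Step 3: p0:escaped | p1:(3,1)->(2,1) | p2:(3,5)->(2,5) | p3:(0,1)->(0,2)->EXIT | p4:(3,3)->(2,3)
Step 4: p0:escaped | p1:(2,1)->(1,1) | p2:(2,5)->(1,5) | p3:escaped | p4:(2,3)->(1,3)
Step 5: p0:escaped | p1:(1,1)->(0,1) | p2:(1,5)->(0,5) | p3:escaped | p4:(1,3)->(0,3)
Step 6: p0:escaped | p1:(0,1)->(0,2)->EXIT | p2:(0,5)->(0,4) | p3:escaped | p4:(0,3)->(0,2)->EXIT
Step 7: p0:escaped | p1:escaped | p2:(0,4)->(0,3) | p3:escaped | p4:escaped
Step 8: p0:escaped | p1:escaped | p2:(0,3)->(0,2)->EXIT | p3:escaped | p4:escaped
Exit steps: [2, 6, 8, 3, 6]
First to escape: p0 at step 2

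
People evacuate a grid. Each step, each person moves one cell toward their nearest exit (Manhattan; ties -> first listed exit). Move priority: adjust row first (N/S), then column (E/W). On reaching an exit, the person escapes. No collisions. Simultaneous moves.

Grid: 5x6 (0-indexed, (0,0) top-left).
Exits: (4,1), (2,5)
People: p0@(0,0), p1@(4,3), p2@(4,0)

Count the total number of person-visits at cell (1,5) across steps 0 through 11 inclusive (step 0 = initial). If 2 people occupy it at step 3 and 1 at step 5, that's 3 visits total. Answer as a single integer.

Answer: 0

Derivation:
Step 0: p0@(0,0) p1@(4,3) p2@(4,0) -> at (1,5): 0 [-], cum=0
Step 1: p0@(1,0) p1@(4,2) p2@ESC -> at (1,5): 0 [-], cum=0
Step 2: p0@(2,0) p1@ESC p2@ESC -> at (1,5): 0 [-], cum=0
Step 3: p0@(3,0) p1@ESC p2@ESC -> at (1,5): 0 [-], cum=0
Step 4: p0@(4,0) p1@ESC p2@ESC -> at (1,5): 0 [-], cum=0
Step 5: p0@ESC p1@ESC p2@ESC -> at (1,5): 0 [-], cum=0
Total visits = 0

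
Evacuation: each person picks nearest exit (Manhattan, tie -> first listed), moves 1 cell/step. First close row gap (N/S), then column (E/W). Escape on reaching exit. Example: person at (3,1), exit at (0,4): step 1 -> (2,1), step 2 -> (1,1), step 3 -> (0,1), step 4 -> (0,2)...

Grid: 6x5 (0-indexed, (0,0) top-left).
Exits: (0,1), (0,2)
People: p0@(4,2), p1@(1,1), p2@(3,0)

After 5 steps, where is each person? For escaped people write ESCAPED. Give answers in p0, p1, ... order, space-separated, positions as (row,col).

Step 1: p0:(4,2)->(3,2) | p1:(1,1)->(0,1)->EXIT | p2:(3,0)->(2,0)
Step 2: p0:(3,2)->(2,2) | p1:escaped | p2:(2,0)->(1,0)
Step 3: p0:(2,2)->(1,2) | p1:escaped | p2:(1,0)->(0,0)
Step 4: p0:(1,2)->(0,2)->EXIT | p1:escaped | p2:(0,0)->(0,1)->EXIT

ESCAPED ESCAPED ESCAPED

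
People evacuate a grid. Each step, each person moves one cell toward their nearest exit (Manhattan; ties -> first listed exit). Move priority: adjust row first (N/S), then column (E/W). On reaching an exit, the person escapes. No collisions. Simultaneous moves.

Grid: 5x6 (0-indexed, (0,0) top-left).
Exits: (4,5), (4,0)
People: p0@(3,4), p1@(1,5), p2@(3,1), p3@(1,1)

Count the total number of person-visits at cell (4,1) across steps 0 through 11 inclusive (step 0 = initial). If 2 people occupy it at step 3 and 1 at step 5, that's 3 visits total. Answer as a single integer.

Answer: 2

Derivation:
Step 0: p0@(3,4) p1@(1,5) p2@(3,1) p3@(1,1) -> at (4,1): 0 [-], cum=0
Step 1: p0@(4,4) p1@(2,5) p2@(4,1) p3@(2,1) -> at (4,1): 1 [p2], cum=1
Step 2: p0@ESC p1@(3,5) p2@ESC p3@(3,1) -> at (4,1): 0 [-], cum=1
Step 3: p0@ESC p1@ESC p2@ESC p3@(4,1) -> at (4,1): 1 [p3], cum=2
Step 4: p0@ESC p1@ESC p2@ESC p3@ESC -> at (4,1): 0 [-], cum=2
Total visits = 2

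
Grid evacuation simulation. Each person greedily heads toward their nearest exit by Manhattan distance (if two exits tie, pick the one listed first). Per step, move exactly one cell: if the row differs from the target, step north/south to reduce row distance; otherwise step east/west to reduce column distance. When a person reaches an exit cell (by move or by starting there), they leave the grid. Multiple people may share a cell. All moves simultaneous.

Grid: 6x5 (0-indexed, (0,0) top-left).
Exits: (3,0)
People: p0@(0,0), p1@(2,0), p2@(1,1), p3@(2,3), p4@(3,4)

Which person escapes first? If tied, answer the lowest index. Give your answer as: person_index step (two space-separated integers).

Answer: 1 1

Derivation:
Step 1: p0:(0,0)->(1,0) | p1:(2,0)->(3,0)->EXIT | p2:(1,1)->(2,1) | p3:(2,3)->(3,3) | p4:(3,4)->(3,3)
Step 2: p0:(1,0)->(2,0) | p1:escaped | p2:(2,1)->(3,1) | p3:(3,3)->(3,2) | p4:(3,3)->(3,2)
Step 3: p0:(2,0)->(3,0)->EXIT | p1:escaped | p2:(3,1)->(3,0)->EXIT | p3:(3,2)->(3,1) | p4:(3,2)->(3,1)
Step 4: p0:escaped | p1:escaped | p2:escaped | p3:(3,1)->(3,0)->EXIT | p4:(3,1)->(3,0)->EXIT
Exit steps: [3, 1, 3, 4, 4]
First to escape: p1 at step 1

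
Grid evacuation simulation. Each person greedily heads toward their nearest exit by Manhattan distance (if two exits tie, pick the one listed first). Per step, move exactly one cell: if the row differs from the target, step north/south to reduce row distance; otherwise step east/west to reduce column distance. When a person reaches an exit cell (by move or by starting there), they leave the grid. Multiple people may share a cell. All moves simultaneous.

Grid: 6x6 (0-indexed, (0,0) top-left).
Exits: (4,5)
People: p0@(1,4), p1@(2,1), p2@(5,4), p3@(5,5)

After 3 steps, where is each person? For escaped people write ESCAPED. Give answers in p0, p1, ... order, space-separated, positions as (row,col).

Step 1: p0:(1,4)->(2,4) | p1:(2,1)->(3,1) | p2:(5,4)->(4,4) | p3:(5,5)->(4,5)->EXIT
Step 2: p0:(2,4)->(3,4) | p1:(3,1)->(4,1) | p2:(4,4)->(4,5)->EXIT | p3:escaped
Step 3: p0:(3,4)->(4,4) | p1:(4,1)->(4,2) | p2:escaped | p3:escaped

(4,4) (4,2) ESCAPED ESCAPED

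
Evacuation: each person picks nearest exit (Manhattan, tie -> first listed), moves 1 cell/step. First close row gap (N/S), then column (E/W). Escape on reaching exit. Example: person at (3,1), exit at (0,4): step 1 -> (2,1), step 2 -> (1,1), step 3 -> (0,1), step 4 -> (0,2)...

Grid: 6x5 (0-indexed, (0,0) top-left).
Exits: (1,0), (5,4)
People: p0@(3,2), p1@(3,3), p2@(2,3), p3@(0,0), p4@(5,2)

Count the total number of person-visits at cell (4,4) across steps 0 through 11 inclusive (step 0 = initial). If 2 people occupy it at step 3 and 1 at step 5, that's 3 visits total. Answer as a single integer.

Step 0: p0@(3,2) p1@(3,3) p2@(2,3) p3@(0,0) p4@(5,2) -> at (4,4): 0 [-], cum=0
Step 1: p0@(2,2) p1@(4,3) p2@(1,3) p3@ESC p4@(5,3) -> at (4,4): 0 [-], cum=0
Step 2: p0@(1,2) p1@(5,3) p2@(1,2) p3@ESC p4@ESC -> at (4,4): 0 [-], cum=0
Step 3: p0@(1,1) p1@ESC p2@(1,1) p3@ESC p4@ESC -> at (4,4): 0 [-], cum=0
Step 4: p0@ESC p1@ESC p2@ESC p3@ESC p4@ESC -> at (4,4): 0 [-], cum=0
Total visits = 0

Answer: 0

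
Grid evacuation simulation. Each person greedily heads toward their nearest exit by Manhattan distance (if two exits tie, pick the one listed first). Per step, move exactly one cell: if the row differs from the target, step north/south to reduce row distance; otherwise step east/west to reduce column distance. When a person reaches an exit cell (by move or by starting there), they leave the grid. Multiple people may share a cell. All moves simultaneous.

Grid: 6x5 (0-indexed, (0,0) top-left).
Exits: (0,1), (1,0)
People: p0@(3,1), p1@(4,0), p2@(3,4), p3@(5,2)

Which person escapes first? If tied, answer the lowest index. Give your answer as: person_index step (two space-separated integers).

Step 1: p0:(3,1)->(2,1) | p1:(4,0)->(3,0) | p2:(3,4)->(2,4) | p3:(5,2)->(4,2)
Step 2: p0:(2,1)->(1,1) | p1:(3,0)->(2,0) | p2:(2,4)->(1,4) | p3:(4,2)->(3,2)
Step 3: p0:(1,1)->(0,1)->EXIT | p1:(2,0)->(1,0)->EXIT | p2:(1,4)->(0,4) | p3:(3,2)->(2,2)
Step 4: p0:escaped | p1:escaped | p2:(0,4)->(0,3) | p3:(2,2)->(1,2)
Step 5: p0:escaped | p1:escaped | p2:(0,3)->(0,2) | p3:(1,2)->(0,2)
Step 6: p0:escaped | p1:escaped | p2:(0,2)->(0,1)->EXIT | p3:(0,2)->(0,1)->EXIT
Exit steps: [3, 3, 6, 6]
First to escape: p0 at step 3

Answer: 0 3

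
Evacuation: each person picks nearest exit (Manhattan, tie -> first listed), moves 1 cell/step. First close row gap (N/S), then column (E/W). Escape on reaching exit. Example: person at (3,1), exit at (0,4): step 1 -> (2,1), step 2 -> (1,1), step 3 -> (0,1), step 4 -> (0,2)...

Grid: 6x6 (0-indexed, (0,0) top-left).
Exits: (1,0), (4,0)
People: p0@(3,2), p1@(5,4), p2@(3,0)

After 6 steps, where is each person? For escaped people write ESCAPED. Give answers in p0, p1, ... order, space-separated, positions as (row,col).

Step 1: p0:(3,2)->(4,2) | p1:(5,4)->(4,4) | p2:(3,0)->(4,0)->EXIT
Step 2: p0:(4,2)->(4,1) | p1:(4,4)->(4,3) | p2:escaped
Step 3: p0:(4,1)->(4,0)->EXIT | p1:(4,3)->(4,2) | p2:escaped
Step 4: p0:escaped | p1:(4,2)->(4,1) | p2:escaped
Step 5: p0:escaped | p1:(4,1)->(4,0)->EXIT | p2:escaped

ESCAPED ESCAPED ESCAPED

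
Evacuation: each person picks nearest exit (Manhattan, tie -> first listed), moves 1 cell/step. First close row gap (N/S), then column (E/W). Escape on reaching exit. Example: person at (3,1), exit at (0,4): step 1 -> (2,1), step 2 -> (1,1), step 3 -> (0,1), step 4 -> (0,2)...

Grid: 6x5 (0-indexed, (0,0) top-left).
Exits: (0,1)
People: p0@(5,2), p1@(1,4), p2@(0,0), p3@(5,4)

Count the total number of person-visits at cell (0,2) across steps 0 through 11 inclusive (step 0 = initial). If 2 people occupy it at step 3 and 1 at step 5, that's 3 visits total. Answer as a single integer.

Step 0: p0@(5,2) p1@(1,4) p2@(0,0) p3@(5,4) -> at (0,2): 0 [-], cum=0
Step 1: p0@(4,2) p1@(0,4) p2@ESC p3@(4,4) -> at (0,2): 0 [-], cum=0
Step 2: p0@(3,2) p1@(0,3) p2@ESC p3@(3,4) -> at (0,2): 0 [-], cum=0
Step 3: p0@(2,2) p1@(0,2) p2@ESC p3@(2,4) -> at (0,2): 1 [p1], cum=1
Step 4: p0@(1,2) p1@ESC p2@ESC p3@(1,4) -> at (0,2): 0 [-], cum=1
Step 5: p0@(0,2) p1@ESC p2@ESC p3@(0,4) -> at (0,2): 1 [p0], cum=2
Step 6: p0@ESC p1@ESC p2@ESC p3@(0,3) -> at (0,2): 0 [-], cum=2
Step 7: p0@ESC p1@ESC p2@ESC p3@(0,2) -> at (0,2): 1 [p3], cum=3
Step 8: p0@ESC p1@ESC p2@ESC p3@ESC -> at (0,2): 0 [-], cum=3
Total visits = 3

Answer: 3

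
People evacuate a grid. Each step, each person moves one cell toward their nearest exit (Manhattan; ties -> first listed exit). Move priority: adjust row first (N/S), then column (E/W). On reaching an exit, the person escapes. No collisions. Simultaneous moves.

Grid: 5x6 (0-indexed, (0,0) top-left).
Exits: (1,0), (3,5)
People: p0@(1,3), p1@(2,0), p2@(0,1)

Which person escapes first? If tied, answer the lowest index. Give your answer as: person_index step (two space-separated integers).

Step 1: p0:(1,3)->(1,2) | p1:(2,0)->(1,0)->EXIT | p2:(0,1)->(1,1)
Step 2: p0:(1,2)->(1,1) | p1:escaped | p2:(1,1)->(1,0)->EXIT
Step 3: p0:(1,1)->(1,0)->EXIT | p1:escaped | p2:escaped
Exit steps: [3, 1, 2]
First to escape: p1 at step 1

Answer: 1 1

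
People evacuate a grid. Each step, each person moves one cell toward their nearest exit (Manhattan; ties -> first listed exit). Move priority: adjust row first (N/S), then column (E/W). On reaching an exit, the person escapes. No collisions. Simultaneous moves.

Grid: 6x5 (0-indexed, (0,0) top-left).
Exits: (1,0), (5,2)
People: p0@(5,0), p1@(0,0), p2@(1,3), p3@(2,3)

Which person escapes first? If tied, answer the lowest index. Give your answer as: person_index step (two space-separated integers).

Answer: 1 1

Derivation:
Step 1: p0:(5,0)->(5,1) | p1:(0,0)->(1,0)->EXIT | p2:(1,3)->(1,2) | p3:(2,3)->(1,3)
Step 2: p0:(5,1)->(5,2)->EXIT | p1:escaped | p2:(1,2)->(1,1) | p3:(1,3)->(1,2)
Step 3: p0:escaped | p1:escaped | p2:(1,1)->(1,0)->EXIT | p3:(1,2)->(1,1)
Step 4: p0:escaped | p1:escaped | p2:escaped | p3:(1,1)->(1,0)->EXIT
Exit steps: [2, 1, 3, 4]
First to escape: p1 at step 1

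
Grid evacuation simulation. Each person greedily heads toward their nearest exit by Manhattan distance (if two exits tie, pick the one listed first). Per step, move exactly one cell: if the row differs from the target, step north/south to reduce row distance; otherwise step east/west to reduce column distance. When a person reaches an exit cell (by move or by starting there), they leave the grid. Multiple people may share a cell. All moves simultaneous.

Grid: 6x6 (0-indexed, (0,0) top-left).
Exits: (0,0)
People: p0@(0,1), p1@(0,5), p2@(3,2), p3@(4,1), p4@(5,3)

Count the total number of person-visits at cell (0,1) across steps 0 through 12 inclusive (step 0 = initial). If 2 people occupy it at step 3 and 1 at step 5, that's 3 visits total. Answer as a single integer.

Answer: 5

Derivation:
Step 0: p0@(0,1) p1@(0,5) p2@(3,2) p3@(4,1) p4@(5,3) -> at (0,1): 1 [p0], cum=1
Step 1: p0@ESC p1@(0,4) p2@(2,2) p3@(3,1) p4@(4,3) -> at (0,1): 0 [-], cum=1
Step 2: p0@ESC p1@(0,3) p2@(1,2) p3@(2,1) p4@(3,3) -> at (0,1): 0 [-], cum=1
Step 3: p0@ESC p1@(0,2) p2@(0,2) p3@(1,1) p4@(2,3) -> at (0,1): 0 [-], cum=1
Step 4: p0@ESC p1@(0,1) p2@(0,1) p3@(0,1) p4@(1,3) -> at (0,1): 3 [p1,p2,p3], cum=4
Step 5: p0@ESC p1@ESC p2@ESC p3@ESC p4@(0,3) -> at (0,1): 0 [-], cum=4
Step 6: p0@ESC p1@ESC p2@ESC p3@ESC p4@(0,2) -> at (0,1): 0 [-], cum=4
Step 7: p0@ESC p1@ESC p2@ESC p3@ESC p4@(0,1) -> at (0,1): 1 [p4], cum=5
Step 8: p0@ESC p1@ESC p2@ESC p3@ESC p4@ESC -> at (0,1): 0 [-], cum=5
Total visits = 5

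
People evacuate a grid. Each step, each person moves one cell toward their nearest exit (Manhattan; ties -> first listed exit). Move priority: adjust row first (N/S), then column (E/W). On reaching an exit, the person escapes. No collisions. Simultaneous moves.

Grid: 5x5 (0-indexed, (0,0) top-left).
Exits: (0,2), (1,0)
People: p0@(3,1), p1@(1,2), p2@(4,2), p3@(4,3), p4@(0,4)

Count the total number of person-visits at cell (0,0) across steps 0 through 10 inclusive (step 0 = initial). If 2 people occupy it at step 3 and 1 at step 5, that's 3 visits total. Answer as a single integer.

Answer: 0

Derivation:
Step 0: p0@(3,1) p1@(1,2) p2@(4,2) p3@(4,3) p4@(0,4) -> at (0,0): 0 [-], cum=0
Step 1: p0@(2,1) p1@ESC p2@(3,2) p3@(3,3) p4@(0,3) -> at (0,0): 0 [-], cum=0
Step 2: p0@(1,1) p1@ESC p2@(2,2) p3@(2,3) p4@ESC -> at (0,0): 0 [-], cum=0
Step 3: p0@ESC p1@ESC p2@(1,2) p3@(1,3) p4@ESC -> at (0,0): 0 [-], cum=0
Step 4: p0@ESC p1@ESC p2@ESC p3@(0,3) p4@ESC -> at (0,0): 0 [-], cum=0
Step 5: p0@ESC p1@ESC p2@ESC p3@ESC p4@ESC -> at (0,0): 0 [-], cum=0
Total visits = 0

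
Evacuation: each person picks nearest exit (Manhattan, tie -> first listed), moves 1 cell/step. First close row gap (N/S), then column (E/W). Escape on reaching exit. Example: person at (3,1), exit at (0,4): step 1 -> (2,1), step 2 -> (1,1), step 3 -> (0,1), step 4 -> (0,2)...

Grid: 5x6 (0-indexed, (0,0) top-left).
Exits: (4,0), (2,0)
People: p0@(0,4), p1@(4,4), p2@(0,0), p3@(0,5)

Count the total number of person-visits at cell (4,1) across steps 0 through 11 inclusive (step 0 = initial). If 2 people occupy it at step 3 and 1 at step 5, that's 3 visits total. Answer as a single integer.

Step 0: p0@(0,4) p1@(4,4) p2@(0,0) p3@(0,5) -> at (4,1): 0 [-], cum=0
Step 1: p0@(1,4) p1@(4,3) p2@(1,0) p3@(1,5) -> at (4,1): 0 [-], cum=0
Step 2: p0@(2,4) p1@(4,2) p2@ESC p3@(2,5) -> at (4,1): 0 [-], cum=0
Step 3: p0@(2,3) p1@(4,1) p2@ESC p3@(2,4) -> at (4,1): 1 [p1], cum=1
Step 4: p0@(2,2) p1@ESC p2@ESC p3@(2,3) -> at (4,1): 0 [-], cum=1
Step 5: p0@(2,1) p1@ESC p2@ESC p3@(2,2) -> at (4,1): 0 [-], cum=1
Step 6: p0@ESC p1@ESC p2@ESC p3@(2,1) -> at (4,1): 0 [-], cum=1
Step 7: p0@ESC p1@ESC p2@ESC p3@ESC -> at (4,1): 0 [-], cum=1
Total visits = 1

Answer: 1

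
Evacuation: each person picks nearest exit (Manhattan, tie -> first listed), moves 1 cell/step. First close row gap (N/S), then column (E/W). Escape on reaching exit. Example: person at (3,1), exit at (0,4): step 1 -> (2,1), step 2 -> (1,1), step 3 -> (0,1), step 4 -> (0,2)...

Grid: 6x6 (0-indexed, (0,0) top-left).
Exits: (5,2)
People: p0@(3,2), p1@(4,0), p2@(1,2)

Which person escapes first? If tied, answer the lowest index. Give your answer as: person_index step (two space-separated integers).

Answer: 0 2

Derivation:
Step 1: p0:(3,2)->(4,2) | p1:(4,0)->(5,0) | p2:(1,2)->(2,2)
Step 2: p0:(4,2)->(5,2)->EXIT | p1:(5,0)->(5,1) | p2:(2,2)->(3,2)
Step 3: p0:escaped | p1:(5,1)->(5,2)->EXIT | p2:(3,2)->(4,2)
Step 4: p0:escaped | p1:escaped | p2:(4,2)->(5,2)->EXIT
Exit steps: [2, 3, 4]
First to escape: p0 at step 2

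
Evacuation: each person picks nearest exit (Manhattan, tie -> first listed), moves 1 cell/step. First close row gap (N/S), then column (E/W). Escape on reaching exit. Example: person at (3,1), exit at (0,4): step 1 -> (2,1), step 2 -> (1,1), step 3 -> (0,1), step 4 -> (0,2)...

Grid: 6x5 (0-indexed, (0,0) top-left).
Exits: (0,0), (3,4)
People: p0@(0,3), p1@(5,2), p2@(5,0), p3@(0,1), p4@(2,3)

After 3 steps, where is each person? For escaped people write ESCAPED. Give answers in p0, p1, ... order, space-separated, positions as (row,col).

Step 1: p0:(0,3)->(0,2) | p1:(5,2)->(4,2) | p2:(5,0)->(4,0) | p3:(0,1)->(0,0)->EXIT | p4:(2,3)->(3,3)
Step 2: p0:(0,2)->(0,1) | p1:(4,2)->(3,2) | p2:(4,0)->(3,0) | p3:escaped | p4:(3,3)->(3,4)->EXIT
Step 3: p0:(0,1)->(0,0)->EXIT | p1:(3,2)->(3,3) | p2:(3,0)->(2,0) | p3:escaped | p4:escaped

ESCAPED (3,3) (2,0) ESCAPED ESCAPED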